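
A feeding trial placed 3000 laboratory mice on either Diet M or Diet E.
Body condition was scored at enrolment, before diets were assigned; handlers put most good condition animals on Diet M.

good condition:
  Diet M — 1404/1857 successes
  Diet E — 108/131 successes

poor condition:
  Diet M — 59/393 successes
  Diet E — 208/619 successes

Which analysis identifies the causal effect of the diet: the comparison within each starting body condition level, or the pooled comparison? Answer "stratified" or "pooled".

Since starting body condition is a pre-existing factor (not a product of the diet) and it affects the outcome on its own, it is a confounder. The stratified rates, not the pooled rate, identify the causal effect.
Within each level — good condition: 75.6% vs 82.4%; poor condition: 15.0% vs 33.6% — Diet E is higher every time.

stratified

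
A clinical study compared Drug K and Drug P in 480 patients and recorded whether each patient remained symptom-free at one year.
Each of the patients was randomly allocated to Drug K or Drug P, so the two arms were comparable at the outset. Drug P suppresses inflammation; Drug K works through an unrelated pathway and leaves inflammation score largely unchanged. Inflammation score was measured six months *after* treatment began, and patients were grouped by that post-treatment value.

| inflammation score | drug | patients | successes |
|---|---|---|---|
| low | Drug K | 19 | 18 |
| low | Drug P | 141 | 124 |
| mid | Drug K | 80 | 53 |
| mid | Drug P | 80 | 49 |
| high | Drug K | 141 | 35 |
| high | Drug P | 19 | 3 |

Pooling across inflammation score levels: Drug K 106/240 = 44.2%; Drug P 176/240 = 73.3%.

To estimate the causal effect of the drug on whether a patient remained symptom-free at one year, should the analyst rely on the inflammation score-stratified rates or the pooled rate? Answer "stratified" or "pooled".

Drug K is higher inside every inflammation score stratum but Drug P is higher in aggregate. Whether to stratify depends on how inflammation score relates to the drug.
Stratifying would compare drugs among patients the drugs themselves sorted into inflammation score groups — a form of selection on an intermediate. The unconditioned pooled rates give the total causal effect.
Pooled: Drug K 44.2% vs Drug P 73.3%; Drug P is higher overall.

pooled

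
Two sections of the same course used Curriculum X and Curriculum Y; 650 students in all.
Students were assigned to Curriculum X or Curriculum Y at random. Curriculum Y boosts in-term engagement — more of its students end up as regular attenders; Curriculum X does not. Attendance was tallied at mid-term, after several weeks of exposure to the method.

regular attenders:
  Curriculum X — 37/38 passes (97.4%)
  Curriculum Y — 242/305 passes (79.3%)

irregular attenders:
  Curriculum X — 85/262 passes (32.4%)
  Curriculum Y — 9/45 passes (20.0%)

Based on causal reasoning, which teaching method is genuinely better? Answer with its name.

Curriculum X is higher inside every mid-term attendance stratum but Curriculum Y is higher in aggregate. Whether to stratify depends on how mid-term attendance relates to the teaching method.
Mid-term attendance is downstream of the teaching method. One should not condition on a consequence of treatment, so the overall rates are the right comparison.
Pooled: Curriculum X 40.7% vs Curriculum Y 71.7%; Curriculum Y is higher overall.

Curriculum Y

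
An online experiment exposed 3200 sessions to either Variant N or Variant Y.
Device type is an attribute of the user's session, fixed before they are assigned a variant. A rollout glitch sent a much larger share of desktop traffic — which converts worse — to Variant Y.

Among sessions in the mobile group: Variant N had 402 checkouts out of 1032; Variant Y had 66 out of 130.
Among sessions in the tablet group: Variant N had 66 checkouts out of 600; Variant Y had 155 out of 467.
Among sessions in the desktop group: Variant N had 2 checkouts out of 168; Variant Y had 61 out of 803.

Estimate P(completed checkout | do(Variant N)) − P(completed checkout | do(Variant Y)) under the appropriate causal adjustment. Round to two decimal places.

-0.14

The stratified and pooled comparisons disagree (Variant Y wins within each device type; Variant N wins overall), so the answer turns on the causal role of device type.
Since device type is a pre-existing factor (not a product of the variant) and it affects the outcome on its own, it is a confounder. The stratified rates, not the pooled rate, identify the causal effect.
Adjusting over the population distribution of device type: 0.363·(0.390−0.508) + 0.333·(0.110−0.332) + 0.303·(0.012−0.076) = -0.136.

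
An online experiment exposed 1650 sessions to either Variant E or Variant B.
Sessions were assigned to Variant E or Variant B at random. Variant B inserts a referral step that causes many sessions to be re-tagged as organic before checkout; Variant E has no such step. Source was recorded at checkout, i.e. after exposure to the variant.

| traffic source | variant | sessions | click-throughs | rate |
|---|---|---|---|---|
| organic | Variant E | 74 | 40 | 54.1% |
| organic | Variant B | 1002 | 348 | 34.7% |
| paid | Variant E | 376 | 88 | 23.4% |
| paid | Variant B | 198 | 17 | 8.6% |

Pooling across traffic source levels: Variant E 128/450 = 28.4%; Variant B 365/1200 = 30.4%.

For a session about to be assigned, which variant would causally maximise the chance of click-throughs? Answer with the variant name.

Variant B

Variant E is higher inside every traffic source stratum but Variant B is higher in aggregate. Whether to stratify depends on how traffic source relates to the variant.
Because the variant influences traffic source, traffic source is a post-treatment mediator, not a confounder. Stratifying on it would bias the estimate; the causal effect is the crude pooled difference.
Pooled: Variant E 28.4% vs Variant B 30.4%; Variant B is higher overall.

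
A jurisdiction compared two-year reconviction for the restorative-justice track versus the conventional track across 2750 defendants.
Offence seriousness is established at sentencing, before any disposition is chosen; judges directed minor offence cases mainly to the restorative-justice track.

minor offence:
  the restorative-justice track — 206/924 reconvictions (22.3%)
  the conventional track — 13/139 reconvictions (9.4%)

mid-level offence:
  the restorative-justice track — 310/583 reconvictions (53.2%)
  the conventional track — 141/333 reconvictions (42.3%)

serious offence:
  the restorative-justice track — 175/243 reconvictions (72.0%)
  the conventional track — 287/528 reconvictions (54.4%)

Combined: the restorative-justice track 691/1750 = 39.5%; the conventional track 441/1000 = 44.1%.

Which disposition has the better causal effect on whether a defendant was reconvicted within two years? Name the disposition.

the conventional track

The stratified and pooled comparisons disagree (the conventional track wins within each offence seriousness; the restorative-justice track wins overall), so the answer turns on the causal role of offence seriousness.
Offence seriousness differs across dispositions for reasons unrelated to any effect of the disposition itself, and it separately predicts the outcome — a classic confounder. We must compare within offence seriousness levels.
Within each level — minor offence: 22.3% vs 9.4%; mid-level offence: 53.2% vs 42.3%; serious offence: 72.0% vs 54.4% — the conventional track is lower every time.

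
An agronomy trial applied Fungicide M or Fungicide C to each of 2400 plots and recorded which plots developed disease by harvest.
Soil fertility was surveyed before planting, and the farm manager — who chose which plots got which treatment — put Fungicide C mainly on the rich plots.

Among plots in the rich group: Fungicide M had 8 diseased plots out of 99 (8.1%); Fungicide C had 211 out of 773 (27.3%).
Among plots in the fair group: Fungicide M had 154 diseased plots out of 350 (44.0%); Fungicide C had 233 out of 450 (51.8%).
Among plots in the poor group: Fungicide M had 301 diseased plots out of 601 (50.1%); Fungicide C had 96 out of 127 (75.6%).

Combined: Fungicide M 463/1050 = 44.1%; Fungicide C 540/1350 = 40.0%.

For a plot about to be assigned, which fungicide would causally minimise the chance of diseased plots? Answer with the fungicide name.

Nothing the fungicide does changes soil fertility; the imbalance is an allocation artefact. With soil fertility also predicting the outcome, the pooled figure is confounded, and the within-stratum comparison is the causal one.
Within each level — rich: 8.1% vs 27.3%; fair: 44.0% vs 51.8%; poor: 50.1% vs 75.6% — Fungicide M is lower every time.

Fungicide M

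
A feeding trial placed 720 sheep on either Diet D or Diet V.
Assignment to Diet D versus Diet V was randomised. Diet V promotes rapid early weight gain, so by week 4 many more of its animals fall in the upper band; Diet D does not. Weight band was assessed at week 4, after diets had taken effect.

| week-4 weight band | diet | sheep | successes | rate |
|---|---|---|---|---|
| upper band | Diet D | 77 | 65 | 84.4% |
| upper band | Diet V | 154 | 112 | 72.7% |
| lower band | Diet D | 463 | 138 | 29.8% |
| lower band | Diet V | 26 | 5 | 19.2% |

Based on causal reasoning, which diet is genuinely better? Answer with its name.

Because the diet influences week-4 weight band, week-4 weight band is a post-treatment mediator, not a confounder. Stratifying on it would bias the estimate; the causal effect is the crude pooled difference.
Pooled: Diet D 37.6% vs Diet V 65.0%; Diet V is higher overall.

Diet V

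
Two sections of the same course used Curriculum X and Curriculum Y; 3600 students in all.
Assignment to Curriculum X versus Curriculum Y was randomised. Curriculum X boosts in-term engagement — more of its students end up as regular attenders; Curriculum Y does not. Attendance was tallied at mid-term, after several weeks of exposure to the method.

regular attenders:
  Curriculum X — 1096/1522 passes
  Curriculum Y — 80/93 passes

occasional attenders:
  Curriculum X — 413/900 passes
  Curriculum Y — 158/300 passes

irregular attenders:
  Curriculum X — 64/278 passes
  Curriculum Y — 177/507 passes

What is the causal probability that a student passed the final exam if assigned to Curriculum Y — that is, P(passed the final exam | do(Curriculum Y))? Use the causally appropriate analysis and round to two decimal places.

0.46

Mid-term attendance lies on the pathway teaching method → mid-term attendance → outcome, so adjusting for it blocks the indirect effect. For the total causal effect of teaching method, use the unadjusted pooled rates.
So P(outcome | do(Curriculum Y)) is just the pooled rate for Curriculum Y: 415/900 = 0.461.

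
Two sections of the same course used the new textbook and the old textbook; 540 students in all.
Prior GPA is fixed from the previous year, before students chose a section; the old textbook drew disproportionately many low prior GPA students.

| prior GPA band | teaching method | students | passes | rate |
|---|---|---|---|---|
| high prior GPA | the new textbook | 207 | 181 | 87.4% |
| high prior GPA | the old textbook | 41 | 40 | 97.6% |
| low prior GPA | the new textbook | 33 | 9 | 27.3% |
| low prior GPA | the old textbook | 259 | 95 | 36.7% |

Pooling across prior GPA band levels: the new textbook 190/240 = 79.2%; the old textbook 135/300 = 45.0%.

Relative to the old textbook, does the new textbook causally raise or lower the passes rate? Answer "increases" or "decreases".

Prior GPA band differs across teaching methods for reasons unrelated to any effect of the teaching method itself, and it separately predicts the outcome — a classic confounder. We must compare within prior GPA band levels.
Within each level — high prior GPA: 87.4% vs 97.6%; low prior GPA: 27.3% vs 36.7% — the old textbook is higher every time.

decreases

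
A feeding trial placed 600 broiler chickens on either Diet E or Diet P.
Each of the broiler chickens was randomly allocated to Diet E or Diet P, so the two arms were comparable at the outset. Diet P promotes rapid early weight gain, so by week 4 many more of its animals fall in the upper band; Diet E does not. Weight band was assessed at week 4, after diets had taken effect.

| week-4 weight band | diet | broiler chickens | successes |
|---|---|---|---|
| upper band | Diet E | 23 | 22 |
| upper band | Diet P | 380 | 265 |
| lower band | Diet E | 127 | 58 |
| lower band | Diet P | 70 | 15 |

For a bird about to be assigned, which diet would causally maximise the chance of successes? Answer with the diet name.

The distribution of week-4 weight band is itself part of what the diet does — it is an intermediate outcome. Holding it fixed would remove that part of the effect; the total effect is the pooled difference.
Pooled: Diet E 53.3% vs Diet P 62.2%; Diet P is higher overall.

Diet P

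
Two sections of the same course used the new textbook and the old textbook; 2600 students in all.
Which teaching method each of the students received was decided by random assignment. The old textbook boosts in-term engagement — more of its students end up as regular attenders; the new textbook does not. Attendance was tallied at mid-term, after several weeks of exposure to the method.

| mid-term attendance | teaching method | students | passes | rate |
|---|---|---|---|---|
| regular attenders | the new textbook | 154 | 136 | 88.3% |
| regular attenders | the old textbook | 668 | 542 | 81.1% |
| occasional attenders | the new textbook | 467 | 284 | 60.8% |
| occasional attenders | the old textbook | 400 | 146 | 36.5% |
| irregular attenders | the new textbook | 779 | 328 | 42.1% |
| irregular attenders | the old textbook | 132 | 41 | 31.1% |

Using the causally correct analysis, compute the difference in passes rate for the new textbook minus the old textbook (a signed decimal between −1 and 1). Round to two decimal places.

-0.07

Stratifying would compare teaching methods among students the teaching methods themselves sorted into mid-term attendance groups — a form of selection on an intermediate. The unconditioned pooled rates give the total causal effect.
The causal difference is the pooled difference: 0.534 − 0.608 = -0.073.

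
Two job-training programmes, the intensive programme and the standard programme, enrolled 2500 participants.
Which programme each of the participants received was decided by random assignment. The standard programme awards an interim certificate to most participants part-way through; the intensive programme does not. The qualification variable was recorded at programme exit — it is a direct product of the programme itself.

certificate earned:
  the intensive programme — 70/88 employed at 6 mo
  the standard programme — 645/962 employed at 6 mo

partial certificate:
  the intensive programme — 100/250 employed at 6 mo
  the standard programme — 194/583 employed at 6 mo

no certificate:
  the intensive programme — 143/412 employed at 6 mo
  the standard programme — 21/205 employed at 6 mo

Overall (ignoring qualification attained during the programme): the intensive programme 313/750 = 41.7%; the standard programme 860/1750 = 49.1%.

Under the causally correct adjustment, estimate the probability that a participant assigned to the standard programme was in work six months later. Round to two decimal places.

0.49

The qualification attained during the programme-specific comparison favours the intensive programme throughout, but the pooled figures favour the standard programme. The question is whether to condition on qualification attained during the programme.
Qualification attained during the programme lies on the pathway programme → qualification attained during the programme → outcome, so adjusting for it blocks the indirect effect. For the total causal effect of programme, use the unadjusted pooled rates.
So P(outcome | do(the standard programme)) is just the pooled rate for the standard programme: 860/1750 = 0.491.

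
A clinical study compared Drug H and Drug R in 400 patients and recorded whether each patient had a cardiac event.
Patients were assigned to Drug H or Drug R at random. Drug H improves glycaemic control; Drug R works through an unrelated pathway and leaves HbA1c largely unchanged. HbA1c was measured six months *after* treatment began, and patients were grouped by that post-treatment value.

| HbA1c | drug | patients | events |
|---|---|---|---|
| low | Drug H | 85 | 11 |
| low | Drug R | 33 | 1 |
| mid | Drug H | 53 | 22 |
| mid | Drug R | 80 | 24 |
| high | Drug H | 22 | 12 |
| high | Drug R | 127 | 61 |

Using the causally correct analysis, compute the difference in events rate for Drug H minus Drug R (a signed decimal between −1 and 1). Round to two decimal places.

HbA1c is recorded after the drug and is itself shifted by it — it sits on the causal path from drug to outcome. Conditioning on a mediator would strip out part of the effect we want; the pooled comparison gives the total causal effect.
The causal difference is the pooled difference: 0.281 − 0.358 = -0.077.

-0.08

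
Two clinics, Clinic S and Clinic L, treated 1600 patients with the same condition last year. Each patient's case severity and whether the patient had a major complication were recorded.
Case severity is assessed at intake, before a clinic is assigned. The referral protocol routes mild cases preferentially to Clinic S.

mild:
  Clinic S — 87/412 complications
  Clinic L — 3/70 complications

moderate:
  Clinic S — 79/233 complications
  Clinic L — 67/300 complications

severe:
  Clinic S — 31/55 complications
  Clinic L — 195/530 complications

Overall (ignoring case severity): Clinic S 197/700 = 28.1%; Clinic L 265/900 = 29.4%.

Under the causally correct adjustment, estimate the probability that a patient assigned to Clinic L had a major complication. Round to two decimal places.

Case severity differs across clinics for reasons unrelated to any effect of the clinic itself, and it separately predicts the outcome — a classic confounder. We must compare within case severity levels.
Standardising Clinic L to the population case severity mix: 0.301·3/70 + 0.333·67/300 + 0.366·195/530 = 0.222.

0.22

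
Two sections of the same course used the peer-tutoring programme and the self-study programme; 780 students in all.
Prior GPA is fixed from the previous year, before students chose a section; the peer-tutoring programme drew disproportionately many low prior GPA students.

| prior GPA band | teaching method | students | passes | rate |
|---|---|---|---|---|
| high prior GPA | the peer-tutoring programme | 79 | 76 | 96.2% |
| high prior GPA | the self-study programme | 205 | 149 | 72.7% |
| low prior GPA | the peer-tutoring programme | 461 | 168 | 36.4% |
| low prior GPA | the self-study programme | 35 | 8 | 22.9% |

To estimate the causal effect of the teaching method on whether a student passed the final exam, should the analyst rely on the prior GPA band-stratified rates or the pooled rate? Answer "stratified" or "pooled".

Within every prior GPA band level the peer-tutoring programme has the higher rate, yet pooled the self-study programme does — Simpson's reversal.
Prior GPA band satisfies the back-door criterion: it is not a descendant of the teaching method, and it blocks the spurious path from teaching method to outcome. Adjusting for it (i.e., using the within-prior GPA band rates) gives the causal effect.
Within each level — high prior GPA: 96.2% vs 72.7%; low prior GPA: 36.4% vs 22.9% — the peer-tutoring programme is higher every time.

stratified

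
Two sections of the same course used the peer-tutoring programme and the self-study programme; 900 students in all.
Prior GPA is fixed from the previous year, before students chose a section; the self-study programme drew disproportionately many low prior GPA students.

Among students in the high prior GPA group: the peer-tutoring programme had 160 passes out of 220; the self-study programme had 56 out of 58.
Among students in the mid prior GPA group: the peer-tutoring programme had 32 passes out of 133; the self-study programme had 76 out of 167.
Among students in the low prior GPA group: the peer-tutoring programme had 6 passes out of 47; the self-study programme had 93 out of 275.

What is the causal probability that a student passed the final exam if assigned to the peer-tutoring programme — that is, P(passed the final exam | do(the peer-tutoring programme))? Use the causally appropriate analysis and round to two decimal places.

0.35

Prior GPA band satisfies the back-door criterion: it is not a descendant of the teaching method, and it blocks the spurious path from teaching method to outcome. Adjusting for it (i.e., using the within-prior GPA band rates) gives the causal effect.
Standardising the peer-tutoring programme to the population prior GPA band mix: 0.309·160/220 + 0.333·32/133 + 0.358·6/47 = 0.351.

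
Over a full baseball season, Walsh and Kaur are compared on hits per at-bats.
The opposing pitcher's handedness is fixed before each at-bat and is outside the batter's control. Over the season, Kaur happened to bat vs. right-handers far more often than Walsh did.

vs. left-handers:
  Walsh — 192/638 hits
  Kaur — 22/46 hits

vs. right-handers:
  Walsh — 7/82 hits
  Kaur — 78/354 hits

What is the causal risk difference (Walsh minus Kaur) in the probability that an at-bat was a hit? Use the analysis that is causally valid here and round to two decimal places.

Nothing the player does changes pitcher handedness; the imbalance is an allocation artefact. With pitcher handedness also predicting the outcome, the pooled figure is confounded, and the within-stratum comparison is the causal one.
Adjusting over the population distribution of pitcher handedness: 0.611·(0.301−0.478) + 0.389·(0.085−0.220) = -0.161.

-0.16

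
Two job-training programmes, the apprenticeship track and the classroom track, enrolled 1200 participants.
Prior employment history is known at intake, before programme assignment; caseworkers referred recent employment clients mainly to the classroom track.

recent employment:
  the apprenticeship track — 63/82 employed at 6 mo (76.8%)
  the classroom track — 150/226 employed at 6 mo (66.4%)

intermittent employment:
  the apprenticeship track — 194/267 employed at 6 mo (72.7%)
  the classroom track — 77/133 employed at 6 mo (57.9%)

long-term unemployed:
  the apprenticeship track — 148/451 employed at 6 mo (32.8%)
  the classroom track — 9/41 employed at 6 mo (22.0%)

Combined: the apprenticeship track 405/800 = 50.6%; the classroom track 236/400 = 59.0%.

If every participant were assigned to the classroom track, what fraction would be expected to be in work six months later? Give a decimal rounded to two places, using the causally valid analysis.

0.45

The stratified and pooled comparisons disagree (the apprenticeship track wins within each prior employment history; the classroom track wins overall), so the answer turns on the causal role of prior employment history.
Nothing the programme does changes prior employment history; the imbalance is an allocation artefact. With prior employment history also predicting the outcome, the pooled figure is confounded, and the within-stratum comparison is the causal one.
Standardising the classroom track to the population prior employment history mix: 0.257·150/226 + 0.333·77/133 + 0.410·9/41 = 0.453.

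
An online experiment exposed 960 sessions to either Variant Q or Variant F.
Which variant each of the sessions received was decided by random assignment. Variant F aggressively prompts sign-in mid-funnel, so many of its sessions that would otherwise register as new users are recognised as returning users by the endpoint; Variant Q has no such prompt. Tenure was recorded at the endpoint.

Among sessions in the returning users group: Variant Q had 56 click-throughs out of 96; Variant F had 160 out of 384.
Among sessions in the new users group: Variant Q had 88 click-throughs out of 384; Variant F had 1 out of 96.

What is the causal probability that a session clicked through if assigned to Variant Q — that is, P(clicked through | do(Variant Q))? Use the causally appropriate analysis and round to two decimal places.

User tenure is downstream of the variant. One should not condition on a consequence of treatment, so the overall rates are the right comparison.
So P(outcome | do(Variant Q)) is just the pooled rate for Variant Q: 144/480 = 0.300.

0.30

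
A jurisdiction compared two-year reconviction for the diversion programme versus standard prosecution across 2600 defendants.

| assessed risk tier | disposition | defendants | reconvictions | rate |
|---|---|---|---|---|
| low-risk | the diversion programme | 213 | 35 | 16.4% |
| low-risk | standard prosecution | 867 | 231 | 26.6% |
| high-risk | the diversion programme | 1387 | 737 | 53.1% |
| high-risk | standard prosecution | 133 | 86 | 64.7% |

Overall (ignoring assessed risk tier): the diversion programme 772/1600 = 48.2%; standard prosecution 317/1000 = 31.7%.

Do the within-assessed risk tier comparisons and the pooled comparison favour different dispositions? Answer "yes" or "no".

Within each assessed risk tier level (low-risk 16.4% vs 26.6%; high-risk 53.1% vs 64.7%), the diversion programme has the lower rate every time. Pooled: 48.2% vs 31.7% — standard prosecution has the lower rate overall. The two comparisons disagree.

yes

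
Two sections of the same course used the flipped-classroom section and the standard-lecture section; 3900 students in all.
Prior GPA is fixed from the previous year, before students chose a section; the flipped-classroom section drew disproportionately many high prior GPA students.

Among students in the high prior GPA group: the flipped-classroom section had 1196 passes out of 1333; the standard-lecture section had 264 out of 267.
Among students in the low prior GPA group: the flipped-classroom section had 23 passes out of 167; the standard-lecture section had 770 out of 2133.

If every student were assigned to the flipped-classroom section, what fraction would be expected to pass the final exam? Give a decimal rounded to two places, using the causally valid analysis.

0.45

Prior GPA band satisfies the back-door criterion: it is not a descendant of the teaching method, and it blocks the spurious path from teaching method to outcome. Adjusting for it (i.e., using the within-prior GPA band rates) gives the causal effect.
Standardising the flipped-classroom section to the population prior GPA band mix: 0.410·1196/1333 + 0.590·23/167 = 0.449.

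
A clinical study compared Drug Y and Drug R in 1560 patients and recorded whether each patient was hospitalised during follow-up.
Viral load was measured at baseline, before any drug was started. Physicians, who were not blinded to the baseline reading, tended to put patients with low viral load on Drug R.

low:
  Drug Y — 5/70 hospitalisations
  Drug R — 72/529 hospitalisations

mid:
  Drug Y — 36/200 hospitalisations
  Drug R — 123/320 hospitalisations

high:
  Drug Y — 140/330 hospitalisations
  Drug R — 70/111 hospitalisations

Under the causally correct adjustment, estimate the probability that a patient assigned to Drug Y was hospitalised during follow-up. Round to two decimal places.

Since viral load is a pre-existing factor (not a product of the drug) and it affects the outcome on its own, it is a confounder. The stratified rates, not the pooled rate, identify the causal effect.
Standardising Drug Y to the population viral load mix: 0.384·5/70 + 0.333·36/200 + 0.283·140/330 = 0.207.

0.21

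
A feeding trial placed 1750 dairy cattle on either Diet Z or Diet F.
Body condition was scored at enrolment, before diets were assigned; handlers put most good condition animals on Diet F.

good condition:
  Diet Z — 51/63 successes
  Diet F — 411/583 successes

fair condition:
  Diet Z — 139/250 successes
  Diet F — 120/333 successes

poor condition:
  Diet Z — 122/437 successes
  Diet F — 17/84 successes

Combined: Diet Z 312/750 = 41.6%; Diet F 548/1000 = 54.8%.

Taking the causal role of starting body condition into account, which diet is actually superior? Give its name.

The stratified and pooled comparisons disagree (Diet Z wins within each starting body condition; Diet F wins overall), so the answer turns on the causal role of starting body condition.
Since starting body condition is a pre-existing factor (not a product of the diet) and it affects the outcome on its own, it is a confounder. The stratified rates, not the pooled rate, identify the causal effect.
Within each level — good condition: 81.0% vs 70.5%; fair condition: 55.6% vs 36.0%; poor condition: 27.9% vs 20.2% — Diet Z is higher every time.

Diet Z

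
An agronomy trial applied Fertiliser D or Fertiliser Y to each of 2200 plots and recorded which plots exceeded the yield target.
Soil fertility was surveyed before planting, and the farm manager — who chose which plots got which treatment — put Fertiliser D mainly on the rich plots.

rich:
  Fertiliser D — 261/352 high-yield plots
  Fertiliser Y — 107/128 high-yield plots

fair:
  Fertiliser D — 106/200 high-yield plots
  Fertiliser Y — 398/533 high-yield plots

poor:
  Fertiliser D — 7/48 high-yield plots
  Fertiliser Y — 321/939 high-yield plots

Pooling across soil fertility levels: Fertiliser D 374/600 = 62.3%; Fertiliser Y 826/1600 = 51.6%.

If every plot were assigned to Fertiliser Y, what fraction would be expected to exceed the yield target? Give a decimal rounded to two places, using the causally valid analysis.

Within every soil fertility level Fertiliser Y has the higher rate, yet pooled Fertiliser D does — Simpson's reversal.
Soil fertility differs across fertilisers for reasons unrelated to any effect of the fertiliser itself, and it separately predicts the outcome — a classic confounder. We must compare within soil fertility levels.
Standardising Fertiliser Y to the population soil fertility mix: 0.218·107/128 + 0.333·398/533 + 0.449·321/939 = 0.585.

0.58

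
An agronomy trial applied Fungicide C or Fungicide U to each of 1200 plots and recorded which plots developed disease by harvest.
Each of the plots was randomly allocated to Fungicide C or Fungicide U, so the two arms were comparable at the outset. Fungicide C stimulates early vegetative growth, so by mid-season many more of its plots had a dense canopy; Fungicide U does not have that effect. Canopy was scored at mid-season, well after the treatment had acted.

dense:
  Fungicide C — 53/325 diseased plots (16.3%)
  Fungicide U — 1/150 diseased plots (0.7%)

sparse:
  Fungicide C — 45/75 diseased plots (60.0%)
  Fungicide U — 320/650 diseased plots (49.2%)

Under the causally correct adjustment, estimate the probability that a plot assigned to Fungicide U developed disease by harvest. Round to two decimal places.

Fungicide U is lower inside every mid-season canopy stratum but Fungicide C is lower in aggregate. Whether to stratify depends on how mid-season canopy relates to the fungicide.
Because the fungicide influences mid-season canopy, mid-season canopy is a post-treatment mediator, not a confounder. Stratifying on it would bias the estimate; the causal effect is the crude pooled difference.
So P(outcome | do(Fungicide U)) is just the pooled rate for Fungicide U: 321/800 = 0.401.

0.40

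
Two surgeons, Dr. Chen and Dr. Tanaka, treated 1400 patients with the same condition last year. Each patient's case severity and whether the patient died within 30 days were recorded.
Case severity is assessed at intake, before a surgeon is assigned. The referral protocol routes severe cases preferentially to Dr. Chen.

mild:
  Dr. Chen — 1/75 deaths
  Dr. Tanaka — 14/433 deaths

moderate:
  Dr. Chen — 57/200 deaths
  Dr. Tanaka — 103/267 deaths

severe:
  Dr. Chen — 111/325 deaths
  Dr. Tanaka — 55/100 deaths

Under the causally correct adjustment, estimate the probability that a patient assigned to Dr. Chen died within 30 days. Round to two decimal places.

Within every case severity level Dr. Chen has the lower rate, yet pooled Dr. Tanaka does — Simpson's reversal.
Nothing the surgeon does changes case severity; the imbalance is an allocation artefact. With case severity also predicting the outcome, the pooled figure is confounded, and the within-stratum comparison is the causal one.
Standardising Dr. Chen to the population case severity mix: 0.363·1/75 + 0.334·57/200 + 0.304·111/325 = 0.204.

0.20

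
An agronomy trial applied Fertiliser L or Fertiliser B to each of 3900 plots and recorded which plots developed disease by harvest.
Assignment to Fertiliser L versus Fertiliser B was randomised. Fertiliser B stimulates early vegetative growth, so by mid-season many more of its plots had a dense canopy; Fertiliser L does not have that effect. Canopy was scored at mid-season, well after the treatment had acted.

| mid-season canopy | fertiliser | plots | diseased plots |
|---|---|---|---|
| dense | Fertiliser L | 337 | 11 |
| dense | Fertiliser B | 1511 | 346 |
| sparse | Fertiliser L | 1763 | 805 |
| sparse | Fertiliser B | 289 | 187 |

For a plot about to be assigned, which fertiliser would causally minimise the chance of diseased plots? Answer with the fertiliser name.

Fertiliser L is lower inside every mid-season canopy stratum but Fertiliser B is lower in aggregate. Whether to stratify depends on how mid-season canopy relates to the fertiliser.
Mid-season canopy is recorded after the fertiliser and is itself shifted by it — it sits on the causal path from fertiliser to outcome. Conditioning on a mediator would strip out part of the effect we want; the pooled comparison gives the total causal effect.
Pooled: Fertiliser L 38.9% vs Fertiliser B 29.6%; Fertiliser B is lower overall.

Fertiliser B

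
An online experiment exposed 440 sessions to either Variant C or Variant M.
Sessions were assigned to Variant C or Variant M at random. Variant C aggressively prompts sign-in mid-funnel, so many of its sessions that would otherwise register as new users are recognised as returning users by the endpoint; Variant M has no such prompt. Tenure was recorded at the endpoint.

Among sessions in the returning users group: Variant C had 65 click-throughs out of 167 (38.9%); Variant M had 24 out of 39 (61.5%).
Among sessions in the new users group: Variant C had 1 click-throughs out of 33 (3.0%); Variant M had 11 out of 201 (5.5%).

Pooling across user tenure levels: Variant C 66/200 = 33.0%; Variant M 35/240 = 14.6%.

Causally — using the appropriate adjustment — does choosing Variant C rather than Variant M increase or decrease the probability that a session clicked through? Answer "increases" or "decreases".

The user tenure-specific comparison favours Variant M throughout, but the pooled figures favour Variant C. The question is whether to condition on user tenure.
User tenure is downstream of the variant. One should not condition on a consequence of treatment, so the overall rates are the right comparison.
Pooled: Variant C 33.0% vs Variant M 14.6%; Variant C is higher overall.

increases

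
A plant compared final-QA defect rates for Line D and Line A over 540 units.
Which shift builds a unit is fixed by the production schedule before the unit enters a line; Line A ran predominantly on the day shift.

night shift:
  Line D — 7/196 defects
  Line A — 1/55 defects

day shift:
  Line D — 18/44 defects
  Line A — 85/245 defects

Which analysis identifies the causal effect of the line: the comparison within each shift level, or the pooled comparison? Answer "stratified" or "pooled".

stratified

The shift-specific comparison favours Line A throughout, but the pooled figures favour Line D. The question is whether to condition on shift.
Shift differs across lines for reasons unrelated to any effect of the line itself, and it separately predicts the outcome — a classic confounder. We must compare within shift levels.
Within each level — night shift: 3.6% vs 1.8%; day shift: 40.9% vs 34.7% — Line A is lower every time.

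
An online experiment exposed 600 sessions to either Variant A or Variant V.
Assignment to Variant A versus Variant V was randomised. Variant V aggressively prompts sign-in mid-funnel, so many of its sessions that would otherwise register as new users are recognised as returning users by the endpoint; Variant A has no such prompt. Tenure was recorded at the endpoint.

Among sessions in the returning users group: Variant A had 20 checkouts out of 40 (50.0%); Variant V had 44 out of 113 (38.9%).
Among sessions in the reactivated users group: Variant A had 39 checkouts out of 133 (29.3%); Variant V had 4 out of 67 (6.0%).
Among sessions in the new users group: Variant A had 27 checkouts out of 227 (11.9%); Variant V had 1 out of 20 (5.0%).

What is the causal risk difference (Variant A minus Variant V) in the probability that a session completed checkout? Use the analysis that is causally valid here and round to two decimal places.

User tenure is recorded after the variant and is itself shifted by it — it sits on the causal path from variant to outcome. Conditioning on a mediator would strip out part of the effect we want; the pooled comparison gives the total causal effect.
The causal difference is the pooled difference: 0.215 − 0.245 = -0.030.

-0.03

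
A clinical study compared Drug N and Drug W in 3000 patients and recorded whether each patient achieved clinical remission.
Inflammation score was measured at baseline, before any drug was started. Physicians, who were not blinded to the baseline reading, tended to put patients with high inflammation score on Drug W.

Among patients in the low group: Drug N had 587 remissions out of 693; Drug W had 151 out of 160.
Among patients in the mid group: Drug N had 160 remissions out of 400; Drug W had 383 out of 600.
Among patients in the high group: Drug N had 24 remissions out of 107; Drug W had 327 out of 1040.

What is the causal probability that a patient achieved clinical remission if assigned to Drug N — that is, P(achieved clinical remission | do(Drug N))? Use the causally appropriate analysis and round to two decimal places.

0.46

Within every inflammation score level Drug W has the higher rate, yet pooled Drug N does — Simpson's reversal.
The imbalance in inflammation score arose from how patients were allocated, not from anything the drug did; and inflammation score independently affects the outcome. The pooled gap is confounded — condition on inflammation score.
Standardising Drug N to the population inflammation score mix: 0.284·587/693 + 0.333·160/400 + 0.382·24/107 = 0.460.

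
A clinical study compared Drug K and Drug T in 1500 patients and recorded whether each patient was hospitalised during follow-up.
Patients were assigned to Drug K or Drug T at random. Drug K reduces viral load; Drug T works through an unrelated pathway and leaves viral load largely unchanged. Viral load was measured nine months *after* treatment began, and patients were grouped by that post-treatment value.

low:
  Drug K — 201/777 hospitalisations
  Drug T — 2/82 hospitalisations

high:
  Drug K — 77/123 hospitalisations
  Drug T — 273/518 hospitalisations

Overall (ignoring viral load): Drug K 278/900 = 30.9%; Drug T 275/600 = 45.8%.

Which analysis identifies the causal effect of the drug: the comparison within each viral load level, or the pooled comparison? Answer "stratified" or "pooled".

Viral load is recorded after the drug and is itself shifted by it — it sits on the causal path from drug to outcome. Conditioning on a mediator would strip out part of the effect we want; the pooled comparison gives the total causal effect.
Pooled: Drug K 30.9% vs Drug T 45.8%; Drug K is lower overall.

pooled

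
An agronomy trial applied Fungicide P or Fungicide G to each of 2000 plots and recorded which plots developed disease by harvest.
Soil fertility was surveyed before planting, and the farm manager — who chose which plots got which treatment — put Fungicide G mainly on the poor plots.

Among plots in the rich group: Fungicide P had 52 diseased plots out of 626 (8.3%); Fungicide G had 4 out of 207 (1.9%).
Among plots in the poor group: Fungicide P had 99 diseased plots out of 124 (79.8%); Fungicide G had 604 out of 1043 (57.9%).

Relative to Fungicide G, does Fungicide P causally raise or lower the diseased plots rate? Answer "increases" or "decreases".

increases

Soil fertility differs across fungicides for reasons unrelated to any effect of the fungicide itself, and it separately predicts the outcome — a classic confounder. We must compare within soil fertility levels.
Within each level — rich: 8.3% vs 1.9%; poor: 79.8% vs 57.9% — Fungicide G is lower every time.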